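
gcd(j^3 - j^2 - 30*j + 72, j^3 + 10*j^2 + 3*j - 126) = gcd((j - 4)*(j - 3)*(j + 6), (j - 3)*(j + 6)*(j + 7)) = j^2 + 3*j - 18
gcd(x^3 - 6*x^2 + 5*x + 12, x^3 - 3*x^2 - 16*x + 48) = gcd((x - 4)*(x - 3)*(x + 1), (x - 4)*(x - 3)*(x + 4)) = x^2 - 7*x + 12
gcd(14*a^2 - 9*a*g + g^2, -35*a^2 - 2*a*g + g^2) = 7*a - g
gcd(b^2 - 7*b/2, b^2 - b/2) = b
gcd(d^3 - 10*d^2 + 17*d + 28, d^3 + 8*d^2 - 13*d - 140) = d - 4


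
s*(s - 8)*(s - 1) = s^3 - 9*s^2 + 8*s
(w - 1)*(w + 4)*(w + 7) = w^3 + 10*w^2 + 17*w - 28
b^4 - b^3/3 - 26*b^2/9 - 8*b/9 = b*(b - 2)*(b + 1/3)*(b + 4/3)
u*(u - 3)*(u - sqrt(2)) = u^3 - 3*u^2 - sqrt(2)*u^2 + 3*sqrt(2)*u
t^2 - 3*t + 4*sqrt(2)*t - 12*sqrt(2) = (t - 3)*(t + 4*sqrt(2))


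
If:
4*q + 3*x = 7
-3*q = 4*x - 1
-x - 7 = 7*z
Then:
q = 25/7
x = -17/7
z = -32/49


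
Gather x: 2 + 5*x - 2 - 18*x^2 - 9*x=-18*x^2 - 4*x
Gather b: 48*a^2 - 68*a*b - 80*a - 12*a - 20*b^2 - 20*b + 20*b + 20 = 48*a^2 - 68*a*b - 92*a - 20*b^2 + 20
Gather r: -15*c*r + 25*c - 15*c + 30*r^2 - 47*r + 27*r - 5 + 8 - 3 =10*c + 30*r^2 + r*(-15*c - 20)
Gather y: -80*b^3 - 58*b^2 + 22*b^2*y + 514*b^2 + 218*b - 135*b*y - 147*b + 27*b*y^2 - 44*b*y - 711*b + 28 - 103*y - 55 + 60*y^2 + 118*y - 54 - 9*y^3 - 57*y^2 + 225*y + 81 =-80*b^3 + 456*b^2 - 640*b - 9*y^3 + y^2*(27*b + 3) + y*(22*b^2 - 179*b + 240)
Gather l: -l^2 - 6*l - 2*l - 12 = -l^2 - 8*l - 12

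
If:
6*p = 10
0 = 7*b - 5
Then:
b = 5/7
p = 5/3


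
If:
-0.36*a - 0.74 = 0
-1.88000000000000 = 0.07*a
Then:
No Solution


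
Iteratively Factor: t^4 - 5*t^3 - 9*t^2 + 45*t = (t - 5)*(t^3 - 9*t) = t*(t - 5)*(t^2 - 9) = t*(t - 5)*(t + 3)*(t - 3)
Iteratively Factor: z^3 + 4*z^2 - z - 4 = (z + 1)*(z^2 + 3*z - 4) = (z + 1)*(z + 4)*(z - 1)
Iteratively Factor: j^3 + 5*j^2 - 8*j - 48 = (j + 4)*(j^2 + j - 12) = (j - 3)*(j + 4)*(j + 4)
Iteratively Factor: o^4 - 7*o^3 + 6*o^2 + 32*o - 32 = (o + 2)*(o^3 - 9*o^2 + 24*o - 16) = (o - 4)*(o + 2)*(o^2 - 5*o + 4) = (o - 4)^2*(o + 2)*(o - 1)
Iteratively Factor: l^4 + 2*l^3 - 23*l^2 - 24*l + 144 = (l - 3)*(l^3 + 5*l^2 - 8*l - 48) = (l - 3)*(l + 4)*(l^2 + l - 12) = (l - 3)*(l + 4)^2*(l - 3)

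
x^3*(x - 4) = x^4 - 4*x^3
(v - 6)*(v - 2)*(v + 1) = v^3 - 7*v^2 + 4*v + 12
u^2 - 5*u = u*(u - 5)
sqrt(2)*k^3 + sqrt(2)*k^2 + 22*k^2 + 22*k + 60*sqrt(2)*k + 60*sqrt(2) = (k + 5*sqrt(2))*(k + 6*sqrt(2))*(sqrt(2)*k + sqrt(2))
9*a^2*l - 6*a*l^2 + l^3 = l*(-3*a + l)^2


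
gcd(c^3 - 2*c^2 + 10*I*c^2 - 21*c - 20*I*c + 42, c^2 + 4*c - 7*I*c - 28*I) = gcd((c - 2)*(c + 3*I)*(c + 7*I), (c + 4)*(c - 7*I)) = 1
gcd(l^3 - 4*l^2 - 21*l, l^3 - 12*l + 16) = 1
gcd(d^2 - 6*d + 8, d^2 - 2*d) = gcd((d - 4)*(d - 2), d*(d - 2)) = d - 2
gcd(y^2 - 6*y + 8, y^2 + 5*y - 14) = y - 2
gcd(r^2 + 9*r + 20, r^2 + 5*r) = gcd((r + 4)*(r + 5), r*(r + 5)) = r + 5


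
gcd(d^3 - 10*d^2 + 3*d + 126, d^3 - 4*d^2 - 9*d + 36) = d + 3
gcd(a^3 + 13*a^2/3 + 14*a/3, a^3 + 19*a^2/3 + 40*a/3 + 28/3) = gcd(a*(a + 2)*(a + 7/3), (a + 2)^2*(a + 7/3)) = a^2 + 13*a/3 + 14/3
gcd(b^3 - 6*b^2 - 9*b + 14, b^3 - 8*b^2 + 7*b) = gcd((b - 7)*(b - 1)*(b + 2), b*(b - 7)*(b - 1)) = b^2 - 8*b + 7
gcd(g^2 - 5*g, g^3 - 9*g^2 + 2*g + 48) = 1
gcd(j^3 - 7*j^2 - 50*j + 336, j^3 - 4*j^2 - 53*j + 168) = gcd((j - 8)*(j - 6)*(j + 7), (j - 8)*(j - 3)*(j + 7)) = j^2 - j - 56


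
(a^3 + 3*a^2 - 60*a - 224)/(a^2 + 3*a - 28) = (a^2 - 4*a - 32)/(a - 4)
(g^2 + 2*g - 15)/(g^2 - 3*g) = (g + 5)/g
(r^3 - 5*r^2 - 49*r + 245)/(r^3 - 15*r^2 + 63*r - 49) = (r^2 + 2*r - 35)/(r^2 - 8*r + 7)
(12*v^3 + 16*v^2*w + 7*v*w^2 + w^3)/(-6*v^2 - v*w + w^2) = (-6*v^2 - 5*v*w - w^2)/(3*v - w)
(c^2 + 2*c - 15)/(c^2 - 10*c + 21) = (c + 5)/(c - 7)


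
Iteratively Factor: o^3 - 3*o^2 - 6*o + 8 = (o - 1)*(o^2 - 2*o - 8) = (o - 4)*(o - 1)*(o + 2)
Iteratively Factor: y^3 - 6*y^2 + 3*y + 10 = (y - 5)*(y^2 - y - 2) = (y - 5)*(y + 1)*(y - 2)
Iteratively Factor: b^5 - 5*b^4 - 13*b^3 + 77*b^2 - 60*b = (b - 3)*(b^4 - 2*b^3 - 19*b^2 + 20*b) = (b - 5)*(b - 3)*(b^3 + 3*b^2 - 4*b) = (b - 5)*(b - 3)*(b + 4)*(b^2 - b) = (b - 5)*(b - 3)*(b - 1)*(b + 4)*(b)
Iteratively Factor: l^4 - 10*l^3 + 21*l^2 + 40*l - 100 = (l + 2)*(l^3 - 12*l^2 + 45*l - 50) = (l - 5)*(l + 2)*(l^2 - 7*l + 10) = (l - 5)^2*(l + 2)*(l - 2)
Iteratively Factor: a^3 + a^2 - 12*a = (a + 4)*(a^2 - 3*a) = a*(a + 4)*(a - 3)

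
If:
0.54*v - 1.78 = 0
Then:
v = 3.30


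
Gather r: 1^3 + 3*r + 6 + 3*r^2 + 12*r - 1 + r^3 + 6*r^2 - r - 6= r^3 + 9*r^2 + 14*r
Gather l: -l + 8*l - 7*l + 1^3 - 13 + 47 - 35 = 0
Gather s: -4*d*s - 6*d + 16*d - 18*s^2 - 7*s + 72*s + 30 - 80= 10*d - 18*s^2 + s*(65 - 4*d) - 50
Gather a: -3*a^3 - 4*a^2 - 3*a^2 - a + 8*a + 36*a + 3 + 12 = -3*a^3 - 7*a^2 + 43*a + 15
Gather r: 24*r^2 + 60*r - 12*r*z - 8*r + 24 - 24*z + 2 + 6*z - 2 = 24*r^2 + r*(52 - 12*z) - 18*z + 24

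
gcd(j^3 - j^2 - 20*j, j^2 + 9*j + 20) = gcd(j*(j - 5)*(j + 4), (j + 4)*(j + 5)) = j + 4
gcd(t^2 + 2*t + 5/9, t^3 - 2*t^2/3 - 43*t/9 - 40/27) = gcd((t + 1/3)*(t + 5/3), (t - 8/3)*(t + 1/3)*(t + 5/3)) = t^2 + 2*t + 5/9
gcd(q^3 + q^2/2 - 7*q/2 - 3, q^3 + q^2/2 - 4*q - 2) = q - 2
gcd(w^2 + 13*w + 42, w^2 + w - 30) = w + 6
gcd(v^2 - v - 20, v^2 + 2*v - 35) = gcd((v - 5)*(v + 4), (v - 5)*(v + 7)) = v - 5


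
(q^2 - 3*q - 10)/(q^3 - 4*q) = (q - 5)/(q*(q - 2))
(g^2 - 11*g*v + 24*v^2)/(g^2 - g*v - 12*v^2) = (-g^2 + 11*g*v - 24*v^2)/(-g^2 + g*v + 12*v^2)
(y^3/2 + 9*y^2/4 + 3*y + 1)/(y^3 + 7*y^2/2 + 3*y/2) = (y^2 + 4*y + 4)/(2*y*(y + 3))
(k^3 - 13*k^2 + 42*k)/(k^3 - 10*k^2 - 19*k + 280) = k*(k - 6)/(k^2 - 3*k - 40)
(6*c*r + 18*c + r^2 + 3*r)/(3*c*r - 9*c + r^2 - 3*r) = (6*c*r + 18*c + r^2 + 3*r)/(3*c*r - 9*c + r^2 - 3*r)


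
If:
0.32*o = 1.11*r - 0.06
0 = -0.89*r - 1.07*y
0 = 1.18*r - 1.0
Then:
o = 2.75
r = 0.85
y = -0.70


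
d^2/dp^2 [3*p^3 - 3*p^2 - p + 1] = 18*p - 6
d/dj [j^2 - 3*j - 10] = 2*j - 3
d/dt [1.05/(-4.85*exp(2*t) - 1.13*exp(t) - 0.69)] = (10.185*exp(t) + 1.1865)*exp(t)/(4.85*exp(2*t) + 1.13*exp(t) + 0.69)^2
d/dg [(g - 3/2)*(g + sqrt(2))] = 2*g - 3/2 + sqrt(2)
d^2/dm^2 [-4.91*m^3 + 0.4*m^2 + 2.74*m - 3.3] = 0.8 - 29.46*m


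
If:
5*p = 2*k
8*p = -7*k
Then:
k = 0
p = 0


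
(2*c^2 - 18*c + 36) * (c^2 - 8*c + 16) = 2*c^4 - 34*c^3 + 212*c^2 - 576*c + 576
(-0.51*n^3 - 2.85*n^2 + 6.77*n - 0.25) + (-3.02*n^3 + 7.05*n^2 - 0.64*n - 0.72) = -3.53*n^3 + 4.2*n^2 + 6.13*n - 0.97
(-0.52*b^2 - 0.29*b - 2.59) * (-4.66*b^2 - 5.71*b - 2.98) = 2.4232*b^4 + 4.3206*b^3 + 15.2749*b^2 + 15.6531*b + 7.7182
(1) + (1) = 2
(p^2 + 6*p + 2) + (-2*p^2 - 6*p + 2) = 4 - p^2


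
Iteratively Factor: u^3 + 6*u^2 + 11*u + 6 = (u + 2)*(u^2 + 4*u + 3) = (u + 2)*(u + 3)*(u + 1)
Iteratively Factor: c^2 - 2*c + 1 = (c - 1)*(c - 1)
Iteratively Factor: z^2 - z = (z - 1)*(z)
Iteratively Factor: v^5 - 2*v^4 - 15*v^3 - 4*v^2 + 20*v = (v - 5)*(v^4 + 3*v^3 - 4*v) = (v - 5)*(v + 2)*(v^3 + v^2 - 2*v) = v*(v - 5)*(v + 2)*(v^2 + v - 2) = v*(v - 5)*(v + 2)^2*(v - 1)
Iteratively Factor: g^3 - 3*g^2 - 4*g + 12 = (g - 3)*(g^2 - 4) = (g - 3)*(g + 2)*(g - 2)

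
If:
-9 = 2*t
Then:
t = -9/2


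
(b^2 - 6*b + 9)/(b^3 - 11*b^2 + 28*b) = (b^2 - 6*b + 9)/(b*(b^2 - 11*b + 28))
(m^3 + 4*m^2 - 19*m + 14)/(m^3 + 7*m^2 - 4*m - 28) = (m - 1)/(m + 2)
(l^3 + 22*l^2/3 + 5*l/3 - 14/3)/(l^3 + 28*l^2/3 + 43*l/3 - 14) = (l + 1)/(l + 3)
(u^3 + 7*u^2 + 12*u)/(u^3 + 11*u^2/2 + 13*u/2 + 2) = 2*u*(u + 3)/(2*u^2 + 3*u + 1)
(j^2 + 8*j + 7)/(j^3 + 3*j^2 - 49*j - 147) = (j + 1)/(j^2 - 4*j - 21)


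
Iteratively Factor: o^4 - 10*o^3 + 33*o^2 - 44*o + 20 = (o - 2)*(o^3 - 8*o^2 + 17*o - 10) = (o - 5)*(o - 2)*(o^2 - 3*o + 2) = (o - 5)*(o - 2)*(o - 1)*(o - 2)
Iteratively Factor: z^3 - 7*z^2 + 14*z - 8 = (z - 4)*(z^2 - 3*z + 2) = (z - 4)*(z - 1)*(z - 2)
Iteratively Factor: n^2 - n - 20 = (n - 5)*(n + 4)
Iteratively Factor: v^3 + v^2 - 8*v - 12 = (v + 2)*(v^2 - v - 6) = (v - 3)*(v + 2)*(v + 2)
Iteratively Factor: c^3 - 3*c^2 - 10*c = (c)*(c^2 - 3*c - 10) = c*(c + 2)*(c - 5)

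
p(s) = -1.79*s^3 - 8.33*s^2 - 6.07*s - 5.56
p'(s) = -5.37*s^2 - 16.66*s - 6.07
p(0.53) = -11.38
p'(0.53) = -16.41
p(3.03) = -150.22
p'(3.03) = -105.85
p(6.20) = -790.01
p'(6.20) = -315.78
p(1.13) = -25.64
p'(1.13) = -31.75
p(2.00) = -65.34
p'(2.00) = -60.87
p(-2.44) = -14.34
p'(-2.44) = 2.61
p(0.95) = -20.38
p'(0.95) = -26.74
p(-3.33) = -11.62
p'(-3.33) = -10.14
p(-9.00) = 679.25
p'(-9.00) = -291.10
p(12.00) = -4371.04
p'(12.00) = -979.27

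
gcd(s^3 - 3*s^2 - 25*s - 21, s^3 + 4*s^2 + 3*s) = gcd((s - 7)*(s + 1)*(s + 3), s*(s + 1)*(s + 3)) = s^2 + 4*s + 3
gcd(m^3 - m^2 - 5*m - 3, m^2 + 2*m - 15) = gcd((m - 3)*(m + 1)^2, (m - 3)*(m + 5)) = m - 3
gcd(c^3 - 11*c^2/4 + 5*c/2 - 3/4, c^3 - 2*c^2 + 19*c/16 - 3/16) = c^2 - 7*c/4 + 3/4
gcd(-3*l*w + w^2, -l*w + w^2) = w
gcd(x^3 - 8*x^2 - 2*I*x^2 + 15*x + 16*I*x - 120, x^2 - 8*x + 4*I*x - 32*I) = x - 8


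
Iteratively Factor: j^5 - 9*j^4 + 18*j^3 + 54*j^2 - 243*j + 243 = (j - 3)*(j^4 - 6*j^3 + 54*j - 81) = (j - 3)*(j + 3)*(j^3 - 9*j^2 + 27*j - 27) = (j - 3)^2*(j + 3)*(j^2 - 6*j + 9) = (j - 3)^3*(j + 3)*(j - 3)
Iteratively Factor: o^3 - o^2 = (o)*(o^2 - o) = o*(o - 1)*(o)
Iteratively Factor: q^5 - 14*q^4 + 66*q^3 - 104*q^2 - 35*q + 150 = (q - 5)*(q^4 - 9*q^3 + 21*q^2 + q - 30) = (q - 5)*(q - 2)*(q^3 - 7*q^2 + 7*q + 15) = (q - 5)*(q - 3)*(q - 2)*(q^2 - 4*q - 5) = (q - 5)*(q - 3)*(q - 2)*(q + 1)*(q - 5)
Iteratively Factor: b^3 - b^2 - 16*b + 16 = (b + 4)*(b^2 - 5*b + 4) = (b - 4)*(b + 4)*(b - 1)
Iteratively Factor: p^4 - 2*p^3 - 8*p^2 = (p)*(p^3 - 2*p^2 - 8*p) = p*(p + 2)*(p^2 - 4*p) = p*(p - 4)*(p + 2)*(p)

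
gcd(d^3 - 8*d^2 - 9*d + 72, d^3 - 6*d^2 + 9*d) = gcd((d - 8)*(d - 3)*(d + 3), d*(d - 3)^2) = d - 3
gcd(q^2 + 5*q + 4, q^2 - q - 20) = q + 4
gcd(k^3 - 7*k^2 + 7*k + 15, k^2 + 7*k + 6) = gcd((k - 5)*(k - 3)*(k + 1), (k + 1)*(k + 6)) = k + 1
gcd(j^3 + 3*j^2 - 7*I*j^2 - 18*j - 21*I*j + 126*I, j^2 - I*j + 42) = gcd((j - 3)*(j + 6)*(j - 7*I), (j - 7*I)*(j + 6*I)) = j - 7*I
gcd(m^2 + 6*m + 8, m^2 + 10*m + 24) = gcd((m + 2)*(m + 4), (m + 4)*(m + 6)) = m + 4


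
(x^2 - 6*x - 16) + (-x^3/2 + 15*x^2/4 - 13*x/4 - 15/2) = -x^3/2 + 19*x^2/4 - 37*x/4 - 47/2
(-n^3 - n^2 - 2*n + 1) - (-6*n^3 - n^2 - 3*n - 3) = 5*n^3 + n + 4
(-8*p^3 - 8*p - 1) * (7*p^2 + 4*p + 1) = -56*p^5 - 32*p^4 - 64*p^3 - 39*p^2 - 12*p - 1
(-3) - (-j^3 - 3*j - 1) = j^3 + 3*j - 2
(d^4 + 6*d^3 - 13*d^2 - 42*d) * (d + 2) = d^5 + 8*d^4 - d^3 - 68*d^2 - 84*d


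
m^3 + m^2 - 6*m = m*(m - 2)*(m + 3)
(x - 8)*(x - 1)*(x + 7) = x^3 - 2*x^2 - 55*x + 56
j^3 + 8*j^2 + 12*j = j*(j + 2)*(j + 6)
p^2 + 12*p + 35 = (p + 5)*(p + 7)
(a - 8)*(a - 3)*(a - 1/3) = a^3 - 34*a^2/3 + 83*a/3 - 8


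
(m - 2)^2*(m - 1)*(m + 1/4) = m^4 - 19*m^3/4 + 27*m^2/4 - 2*m - 1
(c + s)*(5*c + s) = 5*c^2 + 6*c*s + s^2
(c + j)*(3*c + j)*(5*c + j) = 15*c^3 + 23*c^2*j + 9*c*j^2 + j^3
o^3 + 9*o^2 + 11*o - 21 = (o - 1)*(o + 3)*(o + 7)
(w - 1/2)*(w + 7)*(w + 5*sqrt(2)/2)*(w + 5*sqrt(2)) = w^4 + 13*w^3/2 + 15*sqrt(2)*w^3/2 + 43*w^2/2 + 195*sqrt(2)*w^2/4 - 105*sqrt(2)*w/4 + 325*w/2 - 175/2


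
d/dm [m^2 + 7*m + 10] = 2*m + 7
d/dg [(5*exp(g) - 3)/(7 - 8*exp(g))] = 11*exp(g)/(8*exp(g) - 7)^2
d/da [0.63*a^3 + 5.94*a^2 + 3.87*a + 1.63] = 1.89*a^2 + 11.88*a + 3.87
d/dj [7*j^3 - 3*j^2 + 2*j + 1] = 21*j^2 - 6*j + 2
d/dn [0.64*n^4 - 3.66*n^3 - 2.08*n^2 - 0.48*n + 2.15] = 2.56*n^3 - 10.98*n^2 - 4.16*n - 0.48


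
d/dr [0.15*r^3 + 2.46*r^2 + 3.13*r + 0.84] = 0.45*r^2 + 4.92*r + 3.13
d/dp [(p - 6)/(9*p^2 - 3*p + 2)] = (-9*p^2 + 108*p - 16)/(81*p^4 - 54*p^3 + 45*p^2 - 12*p + 4)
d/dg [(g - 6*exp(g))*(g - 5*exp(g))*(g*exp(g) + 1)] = (g + 1)*(g - 6*exp(g))*(g - 5*exp(g))*exp(g) - (g - 6*exp(g))*(g*exp(g) + 1)*(5*exp(g) - 1) - (g - 5*exp(g))*(g*exp(g) + 1)*(6*exp(g) - 1)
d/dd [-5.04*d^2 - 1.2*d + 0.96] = -10.08*d - 1.2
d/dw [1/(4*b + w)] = -1/(4*b + w)^2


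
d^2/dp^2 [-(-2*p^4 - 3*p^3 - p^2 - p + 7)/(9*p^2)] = 2*(2*p^4 + p - 21)/(9*p^4)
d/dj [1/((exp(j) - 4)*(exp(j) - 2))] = 2*(3 - exp(j))*exp(j)/(exp(4*j) - 12*exp(3*j) + 52*exp(2*j) - 96*exp(j) + 64)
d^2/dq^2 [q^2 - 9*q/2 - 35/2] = 2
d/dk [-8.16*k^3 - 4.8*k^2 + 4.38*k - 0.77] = -24.48*k^2 - 9.6*k + 4.38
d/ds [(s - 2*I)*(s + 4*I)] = 2*s + 2*I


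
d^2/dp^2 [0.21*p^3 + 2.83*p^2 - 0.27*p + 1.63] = 1.26*p + 5.66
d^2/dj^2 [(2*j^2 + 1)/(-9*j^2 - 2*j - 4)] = 18*j*(4*j^2 - 3*j - 6)/(729*j^6 + 486*j^5 + 1080*j^4 + 440*j^3 + 480*j^2 + 96*j + 64)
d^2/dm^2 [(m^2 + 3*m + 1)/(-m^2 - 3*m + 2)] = 6*(-3*m^2 - 9*m - 11)/(m^6 + 9*m^5 + 21*m^4 - 9*m^3 - 42*m^2 + 36*m - 8)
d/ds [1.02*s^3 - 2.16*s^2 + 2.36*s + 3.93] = 3.06*s^2 - 4.32*s + 2.36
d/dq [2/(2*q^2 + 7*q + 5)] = 2*(-4*q - 7)/(2*q^2 + 7*q + 5)^2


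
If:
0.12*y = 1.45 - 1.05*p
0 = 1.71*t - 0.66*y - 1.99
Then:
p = 1.38095238095238 - 0.114285714285714*y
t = 0.385964912280702*y + 1.16374269005848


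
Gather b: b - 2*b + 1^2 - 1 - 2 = -b - 2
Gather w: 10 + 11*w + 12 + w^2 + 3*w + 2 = w^2 + 14*w + 24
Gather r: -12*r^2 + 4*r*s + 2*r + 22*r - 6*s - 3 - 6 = -12*r^2 + r*(4*s + 24) - 6*s - 9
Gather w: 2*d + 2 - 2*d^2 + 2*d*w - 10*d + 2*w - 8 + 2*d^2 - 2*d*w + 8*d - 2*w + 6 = 0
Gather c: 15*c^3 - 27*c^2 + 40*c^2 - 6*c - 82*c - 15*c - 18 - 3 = 15*c^3 + 13*c^2 - 103*c - 21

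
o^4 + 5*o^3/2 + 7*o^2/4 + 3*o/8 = o*(o + 1/2)^2*(o + 3/2)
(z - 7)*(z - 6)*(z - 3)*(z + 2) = z^4 - 14*z^3 + 49*z^2 + 36*z - 252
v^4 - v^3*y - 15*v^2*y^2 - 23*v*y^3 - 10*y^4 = (v - 5*y)*(v + y)^2*(v + 2*y)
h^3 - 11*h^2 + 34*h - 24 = (h - 6)*(h - 4)*(h - 1)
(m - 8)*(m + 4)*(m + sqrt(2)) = m^3 - 4*m^2 + sqrt(2)*m^2 - 32*m - 4*sqrt(2)*m - 32*sqrt(2)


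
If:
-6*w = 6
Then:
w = -1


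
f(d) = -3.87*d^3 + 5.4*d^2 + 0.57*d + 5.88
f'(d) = -11.61*d^2 + 10.8*d + 0.57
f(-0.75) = 10.12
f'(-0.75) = -14.06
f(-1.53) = 31.51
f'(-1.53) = -43.13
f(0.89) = 7.94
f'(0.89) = 0.99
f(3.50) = -91.90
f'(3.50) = -103.85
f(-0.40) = 6.76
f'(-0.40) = -5.61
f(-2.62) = 111.06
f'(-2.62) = -107.42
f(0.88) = 7.93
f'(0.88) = 1.08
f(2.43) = -16.38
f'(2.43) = -41.74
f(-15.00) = 14273.58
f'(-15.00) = -2773.68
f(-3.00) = 157.26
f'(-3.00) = -136.32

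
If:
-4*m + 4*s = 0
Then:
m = s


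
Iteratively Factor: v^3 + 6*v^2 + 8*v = (v)*(v^2 + 6*v + 8) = v*(v + 4)*(v + 2)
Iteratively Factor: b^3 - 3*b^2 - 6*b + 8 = (b - 4)*(b^2 + b - 2) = (b - 4)*(b + 2)*(b - 1)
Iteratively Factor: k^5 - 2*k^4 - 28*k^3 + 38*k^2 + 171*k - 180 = (k + 4)*(k^4 - 6*k^3 - 4*k^2 + 54*k - 45) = (k - 5)*(k + 4)*(k^3 - k^2 - 9*k + 9) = (k - 5)*(k + 3)*(k + 4)*(k^2 - 4*k + 3) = (k - 5)*(k - 1)*(k + 3)*(k + 4)*(k - 3)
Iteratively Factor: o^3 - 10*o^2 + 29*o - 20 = (o - 1)*(o^2 - 9*o + 20) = (o - 4)*(o - 1)*(o - 5)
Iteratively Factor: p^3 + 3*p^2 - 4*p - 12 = (p + 2)*(p^2 + p - 6) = (p - 2)*(p + 2)*(p + 3)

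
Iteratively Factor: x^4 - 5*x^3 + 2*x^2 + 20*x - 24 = (x - 3)*(x^3 - 2*x^2 - 4*x + 8) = (x - 3)*(x - 2)*(x^2 - 4) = (x - 3)*(x - 2)^2*(x + 2)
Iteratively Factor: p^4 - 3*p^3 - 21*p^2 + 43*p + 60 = (p + 4)*(p^3 - 7*p^2 + 7*p + 15) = (p + 1)*(p + 4)*(p^2 - 8*p + 15) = (p - 5)*(p + 1)*(p + 4)*(p - 3)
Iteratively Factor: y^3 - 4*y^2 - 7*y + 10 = (y - 1)*(y^2 - 3*y - 10) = (y - 5)*(y - 1)*(y + 2)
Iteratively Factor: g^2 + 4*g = (g + 4)*(g)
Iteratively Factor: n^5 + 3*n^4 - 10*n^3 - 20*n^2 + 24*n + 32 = (n + 1)*(n^4 + 2*n^3 - 12*n^2 - 8*n + 32) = (n - 2)*(n + 1)*(n^3 + 4*n^2 - 4*n - 16) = (n - 2)*(n + 1)*(n + 4)*(n^2 - 4) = (n - 2)*(n + 1)*(n + 2)*(n + 4)*(n - 2)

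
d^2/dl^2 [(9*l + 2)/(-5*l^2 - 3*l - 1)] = 2*(-(9*l + 2)*(10*l + 3)^2 + (135*l + 37)*(5*l^2 + 3*l + 1))/(5*l^2 + 3*l + 1)^3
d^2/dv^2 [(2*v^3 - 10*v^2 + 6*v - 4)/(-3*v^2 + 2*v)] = 4*(-v^3 + 54*v^2 - 36*v + 8)/(v^3*(27*v^3 - 54*v^2 + 36*v - 8))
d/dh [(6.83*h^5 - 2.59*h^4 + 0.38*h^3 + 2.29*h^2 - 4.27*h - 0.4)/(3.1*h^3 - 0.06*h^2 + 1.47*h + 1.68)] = (42.346*h^7 - 9.2584*h^6 + 40.4712*h^5 + 38.8283*h^4 + 10.1864*h^3 + 8.7453*h^2 + 7.6464*h - 6.5856)/(9.61*h^6 - 0.372*h^5 + 9.1176*h^4 + 10.2396*h^3 + 1.9593*h^2 + 4.9392*h + 2.8224)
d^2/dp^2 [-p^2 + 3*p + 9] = -2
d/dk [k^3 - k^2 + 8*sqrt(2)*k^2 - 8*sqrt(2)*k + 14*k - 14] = 3*k^2 - 2*k + 16*sqrt(2)*k - 8*sqrt(2) + 14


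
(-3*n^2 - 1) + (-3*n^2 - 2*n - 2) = -6*n^2 - 2*n - 3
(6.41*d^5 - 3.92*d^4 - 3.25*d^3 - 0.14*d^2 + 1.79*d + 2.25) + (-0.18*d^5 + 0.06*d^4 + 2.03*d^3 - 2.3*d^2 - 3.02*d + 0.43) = 6.23*d^5 - 3.86*d^4 - 1.22*d^3 - 2.44*d^2 - 1.23*d + 2.68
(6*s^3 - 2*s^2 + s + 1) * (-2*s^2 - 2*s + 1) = -12*s^5 - 8*s^4 + 8*s^3 - 6*s^2 - s + 1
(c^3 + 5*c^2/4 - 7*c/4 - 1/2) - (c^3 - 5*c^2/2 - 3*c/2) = 15*c^2/4 - c/4 - 1/2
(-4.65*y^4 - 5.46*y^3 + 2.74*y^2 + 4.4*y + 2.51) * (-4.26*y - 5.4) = 19.809*y^5 + 48.3696*y^4 + 17.8116*y^3 - 33.54*y^2 - 34.4526*y - 13.554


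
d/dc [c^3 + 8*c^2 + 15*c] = 3*c^2 + 16*c + 15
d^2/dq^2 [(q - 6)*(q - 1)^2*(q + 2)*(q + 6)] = 20*q^3 - 234*q + 4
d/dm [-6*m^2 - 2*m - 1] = -12*m - 2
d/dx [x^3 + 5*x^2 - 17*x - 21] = 3*x^2 + 10*x - 17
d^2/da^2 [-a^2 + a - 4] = -2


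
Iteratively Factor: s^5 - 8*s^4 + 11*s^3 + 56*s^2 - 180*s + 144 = (s - 2)*(s^4 - 6*s^3 - s^2 + 54*s - 72) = (s - 2)^2*(s^3 - 4*s^2 - 9*s + 36) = (s - 2)^2*(s + 3)*(s^2 - 7*s + 12) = (s - 4)*(s - 2)^2*(s + 3)*(s - 3)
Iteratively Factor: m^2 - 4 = (m + 2)*(m - 2)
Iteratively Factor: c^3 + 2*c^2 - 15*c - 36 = (c + 3)*(c^2 - c - 12) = (c - 4)*(c + 3)*(c + 3)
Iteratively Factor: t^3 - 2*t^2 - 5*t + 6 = (t + 2)*(t^2 - 4*t + 3) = (t - 3)*(t + 2)*(t - 1)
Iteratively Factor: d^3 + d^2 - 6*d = (d - 2)*(d^2 + 3*d) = d*(d - 2)*(d + 3)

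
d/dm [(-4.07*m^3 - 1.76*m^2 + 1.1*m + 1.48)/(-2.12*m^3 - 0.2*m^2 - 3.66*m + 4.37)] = (-2.9172*m^4 + 34.4564*m^3 - 37.2833*m^2 - 14.7904*m + 10.2238)/(4.4944*m^6 + 0.848*m^5 + 15.5584*m^4 - 17.0648*m^3 + 11.6476*m^2 - 31.9884*m + 19.0969)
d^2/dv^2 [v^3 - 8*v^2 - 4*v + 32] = 6*v - 16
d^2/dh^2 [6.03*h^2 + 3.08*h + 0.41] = 12.0600000000000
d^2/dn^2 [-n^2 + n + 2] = -2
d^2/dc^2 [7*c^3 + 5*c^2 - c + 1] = 42*c + 10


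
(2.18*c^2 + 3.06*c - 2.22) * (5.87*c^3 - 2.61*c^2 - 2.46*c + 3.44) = 12.7966*c^5 + 12.2724*c^4 - 26.3808*c^3 + 5.7658*c^2 + 15.9876*c - 7.6368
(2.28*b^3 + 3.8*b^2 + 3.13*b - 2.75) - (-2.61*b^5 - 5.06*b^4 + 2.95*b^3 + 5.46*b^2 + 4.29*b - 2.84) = 2.61*b^5 + 5.06*b^4 - 0.67*b^3 - 1.66*b^2 - 1.16*b + 0.0899999999999999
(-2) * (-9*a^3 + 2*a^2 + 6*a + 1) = 18*a^3 - 4*a^2 - 12*a - 2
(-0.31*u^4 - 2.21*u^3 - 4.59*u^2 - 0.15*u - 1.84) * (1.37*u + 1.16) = -0.4247*u^5 - 3.3873*u^4 - 8.8519*u^3 - 5.5299*u^2 - 2.6948*u - 2.1344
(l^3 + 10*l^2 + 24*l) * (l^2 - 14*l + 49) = l^5 - 4*l^4 - 67*l^3 + 154*l^2 + 1176*l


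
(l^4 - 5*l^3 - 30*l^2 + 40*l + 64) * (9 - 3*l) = -3*l^5 + 24*l^4 + 45*l^3 - 390*l^2 + 168*l + 576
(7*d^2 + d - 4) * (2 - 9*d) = -63*d^3 + 5*d^2 + 38*d - 8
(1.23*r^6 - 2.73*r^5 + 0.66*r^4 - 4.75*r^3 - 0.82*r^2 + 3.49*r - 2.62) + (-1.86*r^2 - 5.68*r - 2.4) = 1.23*r^6 - 2.73*r^5 + 0.66*r^4 - 4.75*r^3 - 2.68*r^2 - 2.19*r - 5.02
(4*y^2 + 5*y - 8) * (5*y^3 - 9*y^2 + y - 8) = 20*y^5 - 11*y^4 - 81*y^3 + 45*y^2 - 48*y + 64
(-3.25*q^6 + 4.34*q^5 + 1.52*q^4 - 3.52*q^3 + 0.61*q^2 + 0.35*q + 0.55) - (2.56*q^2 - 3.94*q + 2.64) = -3.25*q^6 + 4.34*q^5 + 1.52*q^4 - 3.52*q^3 - 1.95*q^2 + 4.29*q - 2.09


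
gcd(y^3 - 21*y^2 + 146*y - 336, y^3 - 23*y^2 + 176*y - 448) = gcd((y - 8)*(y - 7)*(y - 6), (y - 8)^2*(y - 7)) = y^2 - 15*y + 56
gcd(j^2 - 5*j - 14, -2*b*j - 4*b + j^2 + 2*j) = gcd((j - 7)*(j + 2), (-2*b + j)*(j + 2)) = j + 2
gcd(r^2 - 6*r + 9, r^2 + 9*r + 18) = 1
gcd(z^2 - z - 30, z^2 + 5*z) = z + 5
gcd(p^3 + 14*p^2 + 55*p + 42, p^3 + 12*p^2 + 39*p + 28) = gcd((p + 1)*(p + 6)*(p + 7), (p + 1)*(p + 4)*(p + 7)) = p^2 + 8*p + 7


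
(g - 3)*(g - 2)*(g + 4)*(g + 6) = g^4 + 5*g^3 - 20*g^2 - 60*g + 144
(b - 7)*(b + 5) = b^2 - 2*b - 35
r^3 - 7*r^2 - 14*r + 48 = (r - 8)*(r - 2)*(r + 3)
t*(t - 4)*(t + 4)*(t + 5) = t^4 + 5*t^3 - 16*t^2 - 80*t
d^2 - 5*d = d*(d - 5)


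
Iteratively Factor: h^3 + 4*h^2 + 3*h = (h + 1)*(h^2 + 3*h) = h*(h + 1)*(h + 3)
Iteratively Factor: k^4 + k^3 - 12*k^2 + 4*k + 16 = (k + 4)*(k^3 - 3*k^2 + 4) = (k - 2)*(k + 4)*(k^2 - k - 2) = (k - 2)*(k + 1)*(k + 4)*(k - 2)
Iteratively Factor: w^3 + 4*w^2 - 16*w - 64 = (w - 4)*(w^2 + 8*w + 16) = (w - 4)*(w + 4)*(w + 4)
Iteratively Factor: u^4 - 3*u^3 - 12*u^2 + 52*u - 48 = (u + 4)*(u^3 - 7*u^2 + 16*u - 12) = (u - 2)*(u + 4)*(u^2 - 5*u + 6) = (u - 2)^2*(u + 4)*(u - 3)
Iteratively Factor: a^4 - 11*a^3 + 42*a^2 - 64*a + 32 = (a - 4)*(a^3 - 7*a^2 + 14*a - 8) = (a - 4)*(a - 2)*(a^2 - 5*a + 4) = (a - 4)^2*(a - 2)*(a - 1)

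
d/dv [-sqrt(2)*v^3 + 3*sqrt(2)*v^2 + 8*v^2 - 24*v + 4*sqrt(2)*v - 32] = -3*sqrt(2)*v^2 + 6*sqrt(2)*v + 16*v - 24 + 4*sqrt(2)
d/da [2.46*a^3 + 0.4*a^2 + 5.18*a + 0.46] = 7.38*a^2 + 0.8*a + 5.18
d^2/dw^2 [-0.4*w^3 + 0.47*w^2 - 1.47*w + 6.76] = 0.94 - 2.4*w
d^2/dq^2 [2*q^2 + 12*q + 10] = 4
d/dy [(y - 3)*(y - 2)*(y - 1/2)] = 3*y^2 - 11*y + 17/2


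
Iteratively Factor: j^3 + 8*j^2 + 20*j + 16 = (j + 2)*(j^2 + 6*j + 8) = (j + 2)*(j + 4)*(j + 2)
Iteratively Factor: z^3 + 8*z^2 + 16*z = (z + 4)*(z^2 + 4*z) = z*(z + 4)*(z + 4)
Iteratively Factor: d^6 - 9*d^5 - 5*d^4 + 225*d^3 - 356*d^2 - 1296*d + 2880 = (d - 4)*(d^5 - 5*d^4 - 25*d^3 + 125*d^2 + 144*d - 720) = (d - 5)*(d - 4)*(d^4 - 25*d^2 + 144) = (d - 5)*(d - 4)*(d + 4)*(d^3 - 4*d^2 - 9*d + 36) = (d - 5)*(d - 4)*(d + 3)*(d + 4)*(d^2 - 7*d + 12) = (d - 5)*(d - 4)*(d - 3)*(d + 3)*(d + 4)*(d - 4)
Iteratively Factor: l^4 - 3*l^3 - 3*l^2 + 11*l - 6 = (l - 3)*(l^3 - 3*l + 2) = (l - 3)*(l - 1)*(l^2 + l - 2) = (l - 3)*(l - 1)^2*(l + 2)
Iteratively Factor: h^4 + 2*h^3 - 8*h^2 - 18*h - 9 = (h + 1)*(h^3 + h^2 - 9*h - 9) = (h + 1)^2*(h^2 - 9) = (h + 1)^2*(h + 3)*(h - 3)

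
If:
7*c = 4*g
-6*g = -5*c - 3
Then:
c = 6/11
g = 21/22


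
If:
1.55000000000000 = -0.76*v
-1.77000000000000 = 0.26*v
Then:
No Solution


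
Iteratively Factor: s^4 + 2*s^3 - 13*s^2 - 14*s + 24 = (s + 2)*(s^3 - 13*s + 12) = (s - 1)*(s + 2)*(s^2 + s - 12) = (s - 3)*(s - 1)*(s + 2)*(s + 4)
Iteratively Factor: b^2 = (b)*(b)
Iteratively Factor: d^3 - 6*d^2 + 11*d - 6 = (d - 1)*(d^2 - 5*d + 6) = (d - 3)*(d - 1)*(d - 2)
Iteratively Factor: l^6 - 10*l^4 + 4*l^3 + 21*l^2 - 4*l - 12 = (l + 1)*(l^5 - l^4 - 9*l^3 + 13*l^2 + 8*l - 12) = (l - 2)*(l + 1)*(l^4 + l^3 - 7*l^2 - l + 6) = (l - 2)*(l + 1)^2*(l^3 - 7*l + 6) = (l - 2)*(l - 1)*(l + 1)^2*(l^2 + l - 6) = (l - 2)*(l - 1)*(l + 1)^2*(l + 3)*(l - 2)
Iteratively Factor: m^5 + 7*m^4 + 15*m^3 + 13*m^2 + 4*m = (m + 1)*(m^4 + 6*m^3 + 9*m^2 + 4*m) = (m + 1)^2*(m^3 + 5*m^2 + 4*m) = m*(m + 1)^2*(m^2 + 5*m + 4) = m*(m + 1)^2*(m + 4)*(m + 1)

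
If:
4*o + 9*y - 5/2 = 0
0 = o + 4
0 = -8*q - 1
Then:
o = -4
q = -1/8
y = 37/18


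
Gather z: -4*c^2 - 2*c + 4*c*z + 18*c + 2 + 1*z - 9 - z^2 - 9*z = -4*c^2 + 16*c - z^2 + z*(4*c - 8) - 7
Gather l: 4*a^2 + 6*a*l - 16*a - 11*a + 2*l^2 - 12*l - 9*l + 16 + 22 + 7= 4*a^2 - 27*a + 2*l^2 + l*(6*a - 21) + 45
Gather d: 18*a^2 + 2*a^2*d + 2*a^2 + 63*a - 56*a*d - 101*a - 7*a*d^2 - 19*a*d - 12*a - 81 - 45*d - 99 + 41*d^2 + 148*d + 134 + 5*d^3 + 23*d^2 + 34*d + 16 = 20*a^2 - 50*a + 5*d^3 + d^2*(64 - 7*a) + d*(2*a^2 - 75*a + 137) - 30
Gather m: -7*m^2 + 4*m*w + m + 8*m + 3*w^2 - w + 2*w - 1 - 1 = -7*m^2 + m*(4*w + 9) + 3*w^2 + w - 2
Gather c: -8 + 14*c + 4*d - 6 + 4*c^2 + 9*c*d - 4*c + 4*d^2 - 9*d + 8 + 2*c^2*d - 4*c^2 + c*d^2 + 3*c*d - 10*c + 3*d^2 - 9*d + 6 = 2*c^2*d + c*(d^2 + 12*d) + 7*d^2 - 14*d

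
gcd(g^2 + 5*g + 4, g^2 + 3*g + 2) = g + 1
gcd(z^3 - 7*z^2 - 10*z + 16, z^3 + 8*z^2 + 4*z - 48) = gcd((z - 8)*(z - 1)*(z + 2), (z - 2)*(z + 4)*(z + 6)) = 1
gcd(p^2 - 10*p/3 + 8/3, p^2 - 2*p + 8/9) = p - 4/3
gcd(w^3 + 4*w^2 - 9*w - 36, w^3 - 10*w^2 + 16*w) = 1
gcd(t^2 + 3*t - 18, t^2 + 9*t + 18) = t + 6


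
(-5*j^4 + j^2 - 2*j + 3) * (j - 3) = -5*j^5 + 15*j^4 + j^3 - 5*j^2 + 9*j - 9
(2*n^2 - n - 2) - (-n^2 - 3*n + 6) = 3*n^2 + 2*n - 8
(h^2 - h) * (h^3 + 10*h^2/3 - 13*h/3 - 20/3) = h^5 + 7*h^4/3 - 23*h^3/3 - 7*h^2/3 + 20*h/3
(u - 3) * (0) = 0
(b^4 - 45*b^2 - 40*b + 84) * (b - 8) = b^5 - 8*b^4 - 45*b^3 + 320*b^2 + 404*b - 672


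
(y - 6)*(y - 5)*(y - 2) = y^3 - 13*y^2 + 52*y - 60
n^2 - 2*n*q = n*(n - 2*q)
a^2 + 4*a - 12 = (a - 2)*(a + 6)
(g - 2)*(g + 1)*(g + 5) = g^3 + 4*g^2 - 7*g - 10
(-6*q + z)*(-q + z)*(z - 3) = 6*q^2*z - 18*q^2 - 7*q*z^2 + 21*q*z + z^3 - 3*z^2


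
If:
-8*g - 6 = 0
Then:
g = -3/4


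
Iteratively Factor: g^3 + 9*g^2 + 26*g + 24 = (g + 2)*(g^2 + 7*g + 12) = (g + 2)*(g + 4)*(g + 3)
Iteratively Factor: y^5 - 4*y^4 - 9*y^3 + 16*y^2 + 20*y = (y + 2)*(y^4 - 6*y^3 + 3*y^2 + 10*y) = (y + 1)*(y + 2)*(y^3 - 7*y^2 + 10*y) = (y - 5)*(y + 1)*(y + 2)*(y^2 - 2*y) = y*(y - 5)*(y + 1)*(y + 2)*(y - 2)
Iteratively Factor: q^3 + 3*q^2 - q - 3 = (q - 1)*(q^2 + 4*q + 3) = (q - 1)*(q + 3)*(q + 1)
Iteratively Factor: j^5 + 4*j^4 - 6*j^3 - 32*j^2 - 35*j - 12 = (j + 1)*(j^4 + 3*j^3 - 9*j^2 - 23*j - 12) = (j - 3)*(j + 1)*(j^3 + 6*j^2 + 9*j + 4) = (j - 3)*(j + 1)^2*(j^2 + 5*j + 4) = (j - 3)*(j + 1)^3*(j + 4)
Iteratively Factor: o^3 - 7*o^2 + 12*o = (o - 3)*(o^2 - 4*o) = (o - 4)*(o - 3)*(o)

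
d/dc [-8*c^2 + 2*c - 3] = 2 - 16*c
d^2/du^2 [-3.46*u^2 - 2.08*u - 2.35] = -6.92000000000000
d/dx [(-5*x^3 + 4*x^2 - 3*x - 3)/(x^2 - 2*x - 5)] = (-5*x^4 + 20*x^3 + 70*x^2 - 34*x + 9)/(x^4 - 4*x^3 - 6*x^2 + 20*x + 25)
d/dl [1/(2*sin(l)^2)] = -cos(l)/sin(l)^3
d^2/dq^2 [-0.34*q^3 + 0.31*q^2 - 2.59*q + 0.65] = 0.62 - 2.04*q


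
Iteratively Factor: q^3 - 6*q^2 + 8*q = (q)*(q^2 - 6*q + 8) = q*(q - 4)*(q - 2)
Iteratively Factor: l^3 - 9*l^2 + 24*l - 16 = (l - 1)*(l^2 - 8*l + 16) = (l - 4)*(l - 1)*(l - 4)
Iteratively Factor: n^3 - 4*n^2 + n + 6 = (n - 3)*(n^2 - n - 2) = (n - 3)*(n + 1)*(n - 2)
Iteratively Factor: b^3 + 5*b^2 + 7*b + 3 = (b + 1)*(b^2 + 4*b + 3) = (b + 1)*(b + 3)*(b + 1)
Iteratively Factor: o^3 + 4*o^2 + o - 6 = (o + 3)*(o^2 + o - 2) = (o - 1)*(o + 3)*(o + 2)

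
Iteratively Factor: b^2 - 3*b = (b - 3)*(b)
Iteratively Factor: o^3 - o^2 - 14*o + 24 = (o - 2)*(o^2 + o - 12) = (o - 3)*(o - 2)*(o + 4)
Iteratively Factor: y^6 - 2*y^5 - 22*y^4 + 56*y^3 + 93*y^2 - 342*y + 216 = (y - 1)*(y^5 - y^4 - 23*y^3 + 33*y^2 + 126*y - 216) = (y - 1)*(y + 4)*(y^4 - 5*y^3 - 3*y^2 + 45*y - 54) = (y - 3)*(y - 1)*(y + 4)*(y^3 - 2*y^2 - 9*y + 18) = (y - 3)*(y - 2)*(y - 1)*(y + 4)*(y^2 - 9) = (y - 3)*(y - 2)*(y - 1)*(y + 3)*(y + 4)*(y - 3)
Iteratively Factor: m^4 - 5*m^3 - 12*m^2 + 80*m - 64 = (m - 4)*(m^3 - m^2 - 16*m + 16) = (m - 4)*(m + 4)*(m^2 - 5*m + 4) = (m - 4)^2*(m + 4)*(m - 1)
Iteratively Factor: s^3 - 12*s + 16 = (s + 4)*(s^2 - 4*s + 4) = (s - 2)*(s + 4)*(s - 2)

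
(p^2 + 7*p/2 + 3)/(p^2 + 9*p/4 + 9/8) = 4*(p + 2)/(4*p + 3)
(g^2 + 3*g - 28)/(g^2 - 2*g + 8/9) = 9*(g^2 + 3*g - 28)/(9*g^2 - 18*g + 8)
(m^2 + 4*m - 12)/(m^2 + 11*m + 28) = (m^2 + 4*m - 12)/(m^2 + 11*m + 28)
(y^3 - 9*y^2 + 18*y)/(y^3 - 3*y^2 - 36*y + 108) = y/(y + 6)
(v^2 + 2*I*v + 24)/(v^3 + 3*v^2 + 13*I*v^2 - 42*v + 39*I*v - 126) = (v - 4*I)/(v^2 + v*(3 + 7*I) + 21*I)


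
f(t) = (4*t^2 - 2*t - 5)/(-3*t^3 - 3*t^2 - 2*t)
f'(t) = (8*t - 2)/(-3*t^3 - 3*t^2 - 2*t) + (4*t^2 - 2*t - 5)*(9*t^2 + 6*t + 2)/(-3*t^3 - 3*t^2 - 2*t)^2 = (12*t^4 - 12*t^3 - 59*t^2 - 30*t - 10)/(t^2*(9*t^4 + 18*t^3 + 21*t^2 + 12*t + 4))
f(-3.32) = 0.55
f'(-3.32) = 0.19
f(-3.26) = 0.56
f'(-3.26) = 0.20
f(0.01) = 247.23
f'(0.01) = -25001.50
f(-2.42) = 0.78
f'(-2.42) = 0.34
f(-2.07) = 0.91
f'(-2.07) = 0.39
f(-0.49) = -4.99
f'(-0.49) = -19.62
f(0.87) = 0.62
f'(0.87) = -2.28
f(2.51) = -0.21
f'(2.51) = -0.03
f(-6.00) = 0.27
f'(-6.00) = 0.05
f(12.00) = -0.10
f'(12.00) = 0.01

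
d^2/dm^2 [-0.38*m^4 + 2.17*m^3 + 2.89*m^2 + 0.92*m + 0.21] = -4.56*m^2 + 13.02*m + 5.78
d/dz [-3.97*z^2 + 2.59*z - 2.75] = 2.59 - 7.94*z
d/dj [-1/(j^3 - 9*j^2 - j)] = (3*j^2 - 18*j - 1)/(j^2*(-j^2 + 9*j + 1)^2)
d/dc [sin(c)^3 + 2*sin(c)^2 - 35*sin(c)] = (3*sin(c)^2 + 4*sin(c) - 35)*cos(c)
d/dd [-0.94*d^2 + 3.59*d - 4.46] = 3.59 - 1.88*d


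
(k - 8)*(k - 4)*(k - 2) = k^3 - 14*k^2 + 56*k - 64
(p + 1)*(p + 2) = p^2 + 3*p + 2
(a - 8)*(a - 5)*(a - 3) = a^3 - 16*a^2 + 79*a - 120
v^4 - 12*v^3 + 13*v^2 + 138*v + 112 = (v - 8)*(v - 7)*(v + 1)*(v + 2)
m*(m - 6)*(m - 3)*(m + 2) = m^4 - 7*m^3 + 36*m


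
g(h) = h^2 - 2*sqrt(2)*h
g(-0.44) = 1.44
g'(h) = 2*h - 2*sqrt(2)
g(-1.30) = 5.37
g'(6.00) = 9.17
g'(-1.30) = -5.43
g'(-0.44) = -3.71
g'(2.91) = 2.99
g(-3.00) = 17.49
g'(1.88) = 0.93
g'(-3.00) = -8.83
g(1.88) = -1.78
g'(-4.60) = -12.03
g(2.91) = 0.24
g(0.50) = -1.16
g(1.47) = -2.00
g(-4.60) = 34.17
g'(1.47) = 0.11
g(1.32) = -1.99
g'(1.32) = -0.19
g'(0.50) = -1.83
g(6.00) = 19.03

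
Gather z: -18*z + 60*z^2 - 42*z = 60*z^2 - 60*z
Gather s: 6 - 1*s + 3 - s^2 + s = 9 - s^2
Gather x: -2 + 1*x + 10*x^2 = 10*x^2 + x - 2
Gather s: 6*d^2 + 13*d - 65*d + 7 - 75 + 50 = 6*d^2 - 52*d - 18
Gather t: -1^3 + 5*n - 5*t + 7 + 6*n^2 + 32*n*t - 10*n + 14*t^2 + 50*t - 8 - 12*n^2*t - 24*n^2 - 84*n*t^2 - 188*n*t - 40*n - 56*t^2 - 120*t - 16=-18*n^2 - 45*n + t^2*(-84*n - 42) + t*(-12*n^2 - 156*n - 75) - 18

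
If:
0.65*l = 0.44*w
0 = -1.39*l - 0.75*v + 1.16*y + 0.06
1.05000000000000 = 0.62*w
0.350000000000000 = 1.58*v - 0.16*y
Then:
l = 1.15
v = 0.38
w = 1.69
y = 1.57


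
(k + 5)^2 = k^2 + 10*k + 25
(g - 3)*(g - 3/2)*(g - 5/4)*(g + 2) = g^4 - 15*g^3/4 - 11*g^2/8 + 117*g/8 - 45/4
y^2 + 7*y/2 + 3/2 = (y + 1/2)*(y + 3)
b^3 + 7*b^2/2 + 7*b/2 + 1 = (b + 1/2)*(b + 1)*(b + 2)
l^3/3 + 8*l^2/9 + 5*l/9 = l*(l/3 + 1/3)*(l + 5/3)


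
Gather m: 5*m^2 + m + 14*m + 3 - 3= 5*m^2 + 15*m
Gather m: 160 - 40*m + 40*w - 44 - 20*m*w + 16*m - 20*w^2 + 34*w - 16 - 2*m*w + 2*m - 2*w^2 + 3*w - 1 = m*(-22*w - 22) - 22*w^2 + 77*w + 99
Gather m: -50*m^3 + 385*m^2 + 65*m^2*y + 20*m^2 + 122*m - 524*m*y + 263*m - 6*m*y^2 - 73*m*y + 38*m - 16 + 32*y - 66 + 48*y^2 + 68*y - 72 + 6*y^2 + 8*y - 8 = -50*m^3 + m^2*(65*y + 405) + m*(-6*y^2 - 597*y + 423) + 54*y^2 + 108*y - 162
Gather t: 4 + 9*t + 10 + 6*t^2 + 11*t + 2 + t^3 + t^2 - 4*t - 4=t^3 + 7*t^2 + 16*t + 12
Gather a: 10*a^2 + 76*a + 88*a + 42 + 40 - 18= 10*a^2 + 164*a + 64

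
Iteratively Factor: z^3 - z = (z + 1)*(z^2 - z) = (z - 1)*(z + 1)*(z)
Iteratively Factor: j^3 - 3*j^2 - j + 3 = (j - 1)*(j^2 - 2*j - 3) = (j - 3)*(j - 1)*(j + 1)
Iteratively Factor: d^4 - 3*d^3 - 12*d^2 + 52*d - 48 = (d - 2)*(d^3 - d^2 - 14*d + 24) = (d - 2)^2*(d^2 + d - 12) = (d - 3)*(d - 2)^2*(d + 4)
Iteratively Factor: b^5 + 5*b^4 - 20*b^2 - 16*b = (b + 1)*(b^4 + 4*b^3 - 4*b^2 - 16*b) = b*(b + 1)*(b^3 + 4*b^2 - 4*b - 16) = b*(b + 1)*(b + 4)*(b^2 - 4) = b*(b - 2)*(b + 1)*(b + 4)*(b + 2)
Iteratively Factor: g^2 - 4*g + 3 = (g - 1)*(g - 3)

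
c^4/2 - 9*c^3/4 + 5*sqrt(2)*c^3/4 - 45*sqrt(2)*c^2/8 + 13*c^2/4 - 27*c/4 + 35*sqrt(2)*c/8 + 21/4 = (c/2 + sqrt(2)/2)*(c - 7/2)*(c - 1)*(c + 3*sqrt(2)/2)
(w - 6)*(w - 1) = w^2 - 7*w + 6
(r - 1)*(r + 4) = r^2 + 3*r - 4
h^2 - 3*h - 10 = (h - 5)*(h + 2)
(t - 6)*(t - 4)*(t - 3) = t^3 - 13*t^2 + 54*t - 72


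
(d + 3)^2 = d^2 + 6*d + 9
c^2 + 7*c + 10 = (c + 2)*(c + 5)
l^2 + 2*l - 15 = (l - 3)*(l + 5)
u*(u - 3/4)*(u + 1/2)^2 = u^4 + u^3/4 - u^2/2 - 3*u/16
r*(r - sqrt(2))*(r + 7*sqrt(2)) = r^3 + 6*sqrt(2)*r^2 - 14*r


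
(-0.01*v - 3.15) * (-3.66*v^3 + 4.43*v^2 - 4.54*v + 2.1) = 0.0366*v^4 + 11.4847*v^3 - 13.9091*v^2 + 14.28*v - 6.615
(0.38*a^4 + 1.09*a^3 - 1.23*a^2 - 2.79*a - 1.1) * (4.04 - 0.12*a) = -0.0456*a^5 + 1.4044*a^4 + 4.5512*a^3 - 4.6344*a^2 - 11.1396*a - 4.444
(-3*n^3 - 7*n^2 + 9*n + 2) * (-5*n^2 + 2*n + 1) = 15*n^5 + 29*n^4 - 62*n^3 + n^2 + 13*n + 2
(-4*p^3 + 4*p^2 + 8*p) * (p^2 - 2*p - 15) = -4*p^5 + 12*p^4 + 60*p^3 - 76*p^2 - 120*p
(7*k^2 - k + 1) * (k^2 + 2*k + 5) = 7*k^4 + 13*k^3 + 34*k^2 - 3*k + 5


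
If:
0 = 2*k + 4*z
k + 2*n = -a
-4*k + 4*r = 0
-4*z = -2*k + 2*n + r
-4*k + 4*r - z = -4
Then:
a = 32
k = -8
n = -12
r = -8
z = 4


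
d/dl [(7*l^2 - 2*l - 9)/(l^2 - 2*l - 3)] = -12/(l^2 - 6*l + 9)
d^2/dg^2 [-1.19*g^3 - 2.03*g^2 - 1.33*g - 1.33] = -7.14*g - 4.06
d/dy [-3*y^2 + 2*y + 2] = 2 - 6*y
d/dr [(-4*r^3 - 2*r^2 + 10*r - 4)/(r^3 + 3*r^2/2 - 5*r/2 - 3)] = 8*(-2*r^2 + 8*r - 5)/(4*r^4 - 4*r^3 - 11*r^2 + 6*r + 9)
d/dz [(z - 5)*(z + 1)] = 2*z - 4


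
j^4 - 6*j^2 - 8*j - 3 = (j - 3)*(j + 1)^3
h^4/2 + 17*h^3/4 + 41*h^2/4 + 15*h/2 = h*(h/2 + 1)*(h + 3/2)*(h + 5)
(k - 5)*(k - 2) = k^2 - 7*k + 10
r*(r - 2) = r^2 - 2*r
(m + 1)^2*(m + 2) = m^3 + 4*m^2 + 5*m + 2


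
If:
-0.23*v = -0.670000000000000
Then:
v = 2.91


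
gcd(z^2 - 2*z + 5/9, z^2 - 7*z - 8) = 1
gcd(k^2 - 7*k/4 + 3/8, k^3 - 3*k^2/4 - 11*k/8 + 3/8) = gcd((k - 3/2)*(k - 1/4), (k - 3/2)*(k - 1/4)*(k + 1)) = k^2 - 7*k/4 + 3/8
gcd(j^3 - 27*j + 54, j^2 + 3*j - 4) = 1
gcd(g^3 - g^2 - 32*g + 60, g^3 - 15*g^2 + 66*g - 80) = g^2 - 7*g + 10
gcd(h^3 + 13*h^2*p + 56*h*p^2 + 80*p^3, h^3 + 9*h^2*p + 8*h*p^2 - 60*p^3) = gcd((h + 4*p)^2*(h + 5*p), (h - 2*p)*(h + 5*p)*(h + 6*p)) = h + 5*p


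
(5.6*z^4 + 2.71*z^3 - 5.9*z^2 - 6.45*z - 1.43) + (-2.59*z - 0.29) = 5.6*z^4 + 2.71*z^3 - 5.9*z^2 - 9.04*z - 1.72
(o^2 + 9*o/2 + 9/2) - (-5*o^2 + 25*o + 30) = 6*o^2 - 41*o/2 - 51/2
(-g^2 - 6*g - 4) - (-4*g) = -g^2 - 2*g - 4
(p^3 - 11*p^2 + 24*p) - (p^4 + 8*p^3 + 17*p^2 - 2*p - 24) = -p^4 - 7*p^3 - 28*p^2 + 26*p + 24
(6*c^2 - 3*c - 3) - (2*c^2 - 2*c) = 4*c^2 - c - 3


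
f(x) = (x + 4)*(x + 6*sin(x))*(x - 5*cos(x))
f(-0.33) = 42.24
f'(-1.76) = 73.55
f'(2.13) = 202.23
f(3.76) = 17.12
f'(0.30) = -116.78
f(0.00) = 0.00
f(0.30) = -39.91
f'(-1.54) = 81.95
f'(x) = (x + 4)*(x + 6*sin(x))*(5*sin(x) + 1) + (x + 4)*(x - 5*cos(x))*(6*cos(x) + 1) + (x + 6*sin(x))*(x - 5*cos(x))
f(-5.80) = -55.46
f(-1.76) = 14.05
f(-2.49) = -13.75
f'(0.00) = -140.00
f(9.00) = 2021.76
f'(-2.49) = 1.24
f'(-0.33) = -107.30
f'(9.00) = -175.16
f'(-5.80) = 165.05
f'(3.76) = -238.35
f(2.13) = 211.55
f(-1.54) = 31.41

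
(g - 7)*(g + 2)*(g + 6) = g^3 + g^2 - 44*g - 84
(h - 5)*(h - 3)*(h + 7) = h^3 - h^2 - 41*h + 105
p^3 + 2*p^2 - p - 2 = (p - 1)*(p + 1)*(p + 2)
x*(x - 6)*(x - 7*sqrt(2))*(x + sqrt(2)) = x^4 - 6*sqrt(2)*x^3 - 6*x^3 - 14*x^2 + 36*sqrt(2)*x^2 + 84*x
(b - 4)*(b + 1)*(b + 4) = b^3 + b^2 - 16*b - 16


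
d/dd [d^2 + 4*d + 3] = 2*d + 4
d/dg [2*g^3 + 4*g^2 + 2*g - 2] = 6*g^2 + 8*g + 2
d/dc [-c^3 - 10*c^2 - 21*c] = -3*c^2 - 20*c - 21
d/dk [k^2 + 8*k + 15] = 2*k + 8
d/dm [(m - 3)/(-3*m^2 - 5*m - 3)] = (-3*m^2 - 5*m + (m - 3)*(6*m + 5) - 3)/(3*m^2 + 5*m + 3)^2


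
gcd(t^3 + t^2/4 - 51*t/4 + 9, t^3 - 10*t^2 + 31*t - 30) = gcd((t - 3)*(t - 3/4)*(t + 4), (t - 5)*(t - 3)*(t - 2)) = t - 3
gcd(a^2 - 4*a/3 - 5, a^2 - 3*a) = a - 3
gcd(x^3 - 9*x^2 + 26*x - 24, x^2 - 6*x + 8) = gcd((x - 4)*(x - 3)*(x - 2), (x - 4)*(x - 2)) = x^2 - 6*x + 8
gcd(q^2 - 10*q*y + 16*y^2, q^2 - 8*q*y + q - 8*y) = -q + 8*y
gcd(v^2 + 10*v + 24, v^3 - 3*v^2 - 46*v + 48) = v + 6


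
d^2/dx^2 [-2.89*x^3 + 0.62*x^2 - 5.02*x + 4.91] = 1.24 - 17.34*x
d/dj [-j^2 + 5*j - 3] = 5 - 2*j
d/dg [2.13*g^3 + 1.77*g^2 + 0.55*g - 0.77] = 6.39*g^2 + 3.54*g + 0.55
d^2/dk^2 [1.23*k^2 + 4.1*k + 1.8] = 2.46000000000000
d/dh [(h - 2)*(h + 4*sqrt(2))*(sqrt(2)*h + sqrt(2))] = 3*sqrt(2)*h^2 - 2*sqrt(2)*h + 16*h - 8 - 2*sqrt(2)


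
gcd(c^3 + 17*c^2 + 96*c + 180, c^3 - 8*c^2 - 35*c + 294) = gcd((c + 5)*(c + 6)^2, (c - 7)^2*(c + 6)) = c + 6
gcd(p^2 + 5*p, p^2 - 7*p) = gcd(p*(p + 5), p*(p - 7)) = p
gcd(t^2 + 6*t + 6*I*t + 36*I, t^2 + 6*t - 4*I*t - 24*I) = t + 6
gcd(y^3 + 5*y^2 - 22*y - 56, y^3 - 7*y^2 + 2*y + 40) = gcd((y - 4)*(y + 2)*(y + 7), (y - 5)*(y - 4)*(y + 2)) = y^2 - 2*y - 8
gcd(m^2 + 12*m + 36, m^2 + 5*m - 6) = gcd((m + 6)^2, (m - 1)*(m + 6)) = m + 6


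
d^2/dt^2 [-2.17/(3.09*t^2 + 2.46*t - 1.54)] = (41.438754*t^2 + 32.990076*t - 2.17*(6.18*t + 2.46)*(12.36*t + 4.92) - 20.652324)/(3.09*t^2 + 2.46*t - 1.54)^3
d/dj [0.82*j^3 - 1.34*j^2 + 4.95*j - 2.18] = 2.46*j^2 - 2.68*j + 4.95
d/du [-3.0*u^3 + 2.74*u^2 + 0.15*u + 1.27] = -9.0*u^2 + 5.48*u + 0.15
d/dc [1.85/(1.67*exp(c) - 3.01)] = -3.0895*exp(c)/(1.67*exp(c) - 3.01)^2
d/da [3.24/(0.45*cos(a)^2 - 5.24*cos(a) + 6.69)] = (2.916*cos(a) - 16.9776)*sin(a)/(0.45*cos(a)^2 - 5.24*cos(a) + 6.69)^2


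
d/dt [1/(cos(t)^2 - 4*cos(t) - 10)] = 2*(cos(t) - 2)*sin(t)/(sin(t)^2 + 4*cos(t) + 9)^2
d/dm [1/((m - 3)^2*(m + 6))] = -(3*m + 9)/((m - 3)^3*(m + 6)^2)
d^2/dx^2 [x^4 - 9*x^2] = 12*x^2 - 18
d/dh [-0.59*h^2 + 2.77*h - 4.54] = 2.77 - 1.18*h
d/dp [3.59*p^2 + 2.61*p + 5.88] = 7.18*p + 2.61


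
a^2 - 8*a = a*(a - 8)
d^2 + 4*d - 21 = (d - 3)*(d + 7)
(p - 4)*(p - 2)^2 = p^3 - 8*p^2 + 20*p - 16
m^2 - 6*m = m*(m - 6)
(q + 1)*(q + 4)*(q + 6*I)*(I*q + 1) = I*q^4 - 5*q^3 + 5*I*q^3 - 25*q^2 + 10*I*q^2 - 20*q + 30*I*q + 24*I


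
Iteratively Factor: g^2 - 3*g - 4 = (g - 4)*(g + 1)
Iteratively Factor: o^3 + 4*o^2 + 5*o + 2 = (o + 2)*(o^2 + 2*o + 1) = (o + 1)*(o + 2)*(o + 1)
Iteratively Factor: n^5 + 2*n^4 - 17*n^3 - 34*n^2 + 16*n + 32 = (n + 2)*(n^4 - 17*n^2 + 16) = (n - 4)*(n + 2)*(n^3 + 4*n^2 - n - 4) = (n - 4)*(n + 2)*(n + 4)*(n^2 - 1) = (n - 4)*(n - 1)*(n + 2)*(n + 4)*(n + 1)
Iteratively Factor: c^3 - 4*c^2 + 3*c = (c - 3)*(c^2 - c) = (c - 3)*(c - 1)*(c)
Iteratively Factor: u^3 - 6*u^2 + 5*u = (u - 5)*(u^2 - u) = u*(u - 5)*(u - 1)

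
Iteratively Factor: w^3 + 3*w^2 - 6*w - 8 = (w + 4)*(w^2 - w - 2) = (w + 1)*(w + 4)*(w - 2)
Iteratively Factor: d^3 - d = (d)*(d^2 - 1) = d*(d + 1)*(d - 1)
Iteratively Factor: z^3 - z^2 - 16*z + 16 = (z - 4)*(z^2 + 3*z - 4) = (z - 4)*(z - 1)*(z + 4)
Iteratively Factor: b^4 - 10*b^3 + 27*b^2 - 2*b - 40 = (b - 4)*(b^3 - 6*b^2 + 3*b + 10) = (b - 4)*(b + 1)*(b^2 - 7*b + 10) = (b - 4)*(b - 2)*(b + 1)*(b - 5)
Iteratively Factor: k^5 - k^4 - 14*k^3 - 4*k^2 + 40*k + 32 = (k + 2)*(k^4 - 3*k^3 - 8*k^2 + 12*k + 16) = (k + 2)^2*(k^3 - 5*k^2 + 2*k + 8) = (k - 4)*(k + 2)^2*(k^2 - k - 2) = (k - 4)*(k + 1)*(k + 2)^2*(k - 2)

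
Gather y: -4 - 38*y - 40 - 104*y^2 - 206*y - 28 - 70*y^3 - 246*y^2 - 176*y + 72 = -70*y^3 - 350*y^2 - 420*y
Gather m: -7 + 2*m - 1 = 2*m - 8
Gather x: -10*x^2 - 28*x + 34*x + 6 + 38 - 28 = -10*x^2 + 6*x + 16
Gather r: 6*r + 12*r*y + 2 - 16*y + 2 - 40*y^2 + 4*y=r*(12*y + 6) - 40*y^2 - 12*y + 4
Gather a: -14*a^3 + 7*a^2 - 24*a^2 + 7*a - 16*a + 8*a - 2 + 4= -14*a^3 - 17*a^2 - a + 2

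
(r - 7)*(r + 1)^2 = r^3 - 5*r^2 - 13*r - 7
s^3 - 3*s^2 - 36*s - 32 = (s - 8)*(s + 1)*(s + 4)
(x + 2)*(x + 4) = x^2 + 6*x + 8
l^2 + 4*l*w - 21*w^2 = (l - 3*w)*(l + 7*w)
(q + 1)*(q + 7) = q^2 + 8*q + 7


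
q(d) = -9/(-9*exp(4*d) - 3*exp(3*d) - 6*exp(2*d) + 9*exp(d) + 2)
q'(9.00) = 0.00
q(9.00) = 0.00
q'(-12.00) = 0.00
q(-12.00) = -4.50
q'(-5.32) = 0.09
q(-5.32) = -4.40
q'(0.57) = -0.34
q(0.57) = 0.09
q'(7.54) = -0.00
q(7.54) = 0.00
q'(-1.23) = 0.64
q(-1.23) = -2.26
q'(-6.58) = 0.03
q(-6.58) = -4.47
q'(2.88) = -0.00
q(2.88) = 0.00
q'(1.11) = -0.04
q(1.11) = 0.01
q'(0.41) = -0.69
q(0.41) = 0.16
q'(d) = -9*(36*exp(4*d) + 9*exp(3*d) + 12*exp(2*d) - 9*exp(d))/(-9*exp(4*d) - 3*exp(3*d) - 6*exp(2*d) + 9*exp(d) + 2)^2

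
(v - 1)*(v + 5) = v^2 + 4*v - 5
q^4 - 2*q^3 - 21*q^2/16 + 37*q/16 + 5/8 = (q - 2)*(q - 5/4)*(q + 1/4)*(q + 1)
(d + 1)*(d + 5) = d^2 + 6*d + 5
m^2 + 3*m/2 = m*(m + 3/2)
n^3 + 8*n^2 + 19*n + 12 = (n + 1)*(n + 3)*(n + 4)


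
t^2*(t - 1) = t^3 - t^2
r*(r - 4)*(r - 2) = r^3 - 6*r^2 + 8*r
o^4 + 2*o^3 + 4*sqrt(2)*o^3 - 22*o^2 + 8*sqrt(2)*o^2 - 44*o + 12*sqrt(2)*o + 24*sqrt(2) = (o + 2)*(o - sqrt(2))^2*(o + 6*sqrt(2))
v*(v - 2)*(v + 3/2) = v^3 - v^2/2 - 3*v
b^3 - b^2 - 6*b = b*(b - 3)*(b + 2)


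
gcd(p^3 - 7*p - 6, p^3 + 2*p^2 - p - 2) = p^2 + 3*p + 2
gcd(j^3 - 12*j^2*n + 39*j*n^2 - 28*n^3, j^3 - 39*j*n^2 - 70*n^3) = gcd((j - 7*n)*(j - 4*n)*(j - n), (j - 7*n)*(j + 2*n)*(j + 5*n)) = j - 7*n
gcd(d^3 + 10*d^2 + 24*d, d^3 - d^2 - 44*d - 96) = d + 4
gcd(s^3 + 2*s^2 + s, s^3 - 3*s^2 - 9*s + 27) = 1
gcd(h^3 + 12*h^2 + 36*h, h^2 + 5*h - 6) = h + 6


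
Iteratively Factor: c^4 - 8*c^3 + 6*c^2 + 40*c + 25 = (c - 5)*(c^3 - 3*c^2 - 9*c - 5) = (c - 5)*(c + 1)*(c^2 - 4*c - 5) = (c - 5)*(c + 1)^2*(c - 5)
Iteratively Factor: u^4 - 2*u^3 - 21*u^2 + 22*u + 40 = (u - 5)*(u^3 + 3*u^2 - 6*u - 8) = (u - 5)*(u + 4)*(u^2 - u - 2) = (u - 5)*(u + 1)*(u + 4)*(u - 2)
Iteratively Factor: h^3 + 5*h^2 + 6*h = (h + 3)*(h^2 + 2*h) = h*(h + 3)*(h + 2)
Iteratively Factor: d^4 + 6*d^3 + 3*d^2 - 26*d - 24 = (d - 2)*(d^3 + 8*d^2 + 19*d + 12) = (d - 2)*(d + 4)*(d^2 + 4*d + 3) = (d - 2)*(d + 1)*(d + 4)*(d + 3)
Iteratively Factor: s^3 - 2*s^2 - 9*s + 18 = (s - 3)*(s^2 + s - 6) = (s - 3)*(s - 2)*(s + 3)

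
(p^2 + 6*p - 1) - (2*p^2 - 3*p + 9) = -p^2 + 9*p - 10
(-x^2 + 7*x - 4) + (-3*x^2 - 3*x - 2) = -4*x^2 + 4*x - 6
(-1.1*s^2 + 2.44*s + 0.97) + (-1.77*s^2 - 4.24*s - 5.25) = -2.87*s^2 - 1.8*s - 4.28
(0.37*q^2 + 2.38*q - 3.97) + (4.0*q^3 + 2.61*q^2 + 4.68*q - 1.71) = 4.0*q^3 + 2.98*q^2 + 7.06*q - 5.68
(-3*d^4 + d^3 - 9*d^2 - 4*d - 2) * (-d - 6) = 3*d^5 + 17*d^4 + 3*d^3 + 58*d^2 + 26*d + 12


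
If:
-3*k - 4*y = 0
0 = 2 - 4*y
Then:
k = -2/3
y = 1/2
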